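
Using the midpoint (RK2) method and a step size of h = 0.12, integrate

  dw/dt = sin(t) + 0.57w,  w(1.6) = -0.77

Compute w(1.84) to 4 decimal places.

Midpoint: k1 = f(t_n, w_n); k2 = f(t_n + h/2, w_n + (h/2)·k1); w_{n+1} = w_n + h·k2.
t=1.600000, w=-0.770000:
  k1 = f(1.600000, -0.770000) = 0.560674
  k2 = f(1.660000, -0.736360) = 0.576299
  w ← -0.770000 + 0.12·0.576299 = -0.700844
t=1.720000, w=-0.700844:
  k1 = f(1.720000, -0.700844) = 0.589409
  k2 = f(1.780000, -0.665480) = 0.598873
  w ← -0.700844 + 0.12·0.598873 = -0.628979
w(1.84) ≈ -0.6290

-0.6290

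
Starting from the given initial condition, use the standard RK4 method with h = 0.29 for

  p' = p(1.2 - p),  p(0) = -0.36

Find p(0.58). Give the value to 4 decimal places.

-1.0331

RK4: k1 = f(x_n, p_n); k2 = f(x_n + h/2, p_n + (h/2)·k1); k3 = f(x_n + h/2, p_n + (h/2)·k2); k4 = f(x_n + h, p_n + h·k3); p_{n+1} = p_n + (h/6)·(k1 + 2k2 + 2k3 + k4).
x=0.000000, p=-0.360000:
  k1 = f(0.000000, -0.360000) = -0.561600
  k2 = f(0.145000, -0.441432) = -0.724581
  k3 = f(0.145000, -0.465064) = -0.774362
  k4 = f(0.290000, -0.584565) = -1.043194
  p ← -0.360000 + (0.29/6)·(k1 + 2k2 + 2k3 + k4) = -0.582463
x=0.290000, p=-0.582463:
  k1 = f(0.290000, -0.582463) = -1.038218
  k2 = f(0.435000, -0.733004) = -1.416901
  k3 = f(0.435000, -0.787913) = -1.566304
  k4 = f(0.580000, -1.036691) = -2.318757
  p ← -0.582463 + (0.29/6)·(k1 + 2k2 + 2k3 + k4) = -1.033093
p(0.58) ≈ -1.0331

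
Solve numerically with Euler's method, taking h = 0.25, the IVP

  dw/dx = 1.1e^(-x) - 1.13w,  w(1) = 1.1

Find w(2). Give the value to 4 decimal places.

Euler: w_{n+1} = w_n + h·f(x_n, w_n).
x=1.000000, w=1.100000: f=-0.838333 → w ← 1.100000 + 0.25·(-0.838333) = 0.890417
x=1.250000, w=0.890417: f=-0.691016 → w ← 0.890417 + 0.25·(-0.691016) = 0.717663
x=1.500000, w=0.717663: f=-0.565516 → w ← 0.717663 + 0.25·(-0.565516) = 0.576284
x=1.750000, w=0.576284: f=-0.460050 → w ← 0.576284 + 0.25·(-0.460050) = 0.461272
w(2) ≈ 0.4613

0.4613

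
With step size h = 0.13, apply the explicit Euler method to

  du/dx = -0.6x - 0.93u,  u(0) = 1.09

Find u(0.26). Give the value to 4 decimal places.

Euler: u_{n+1} = u_n + h·f(x_n, u_n).
x=0.000000, u=1.090000: f=-1.013700 → u ← 1.090000 + 0.13·(-1.013700) = 0.958219
x=0.130000, u=0.958219: f=-0.969144 → u ← 0.958219 + 0.13·(-0.969144) = 0.832230
u(0.26) ≈ 0.8322

0.8322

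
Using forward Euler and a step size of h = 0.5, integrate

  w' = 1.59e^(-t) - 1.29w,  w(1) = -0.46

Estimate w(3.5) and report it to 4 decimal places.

Euler: w_{n+1} = w_n + h·f(t_n, w_n).
t=1.000000, w=-0.460000: f=1.178328 → w ← -0.460000 + 0.5·1.178328 = 0.129164
t=1.500000, w=0.129164: f=0.188155 → w ← 0.129164 + 0.5·0.188155 = 0.223242
t=2.000000, w=0.223242: f=-0.072799 → w ← 0.223242 + 0.5·(-0.072799) = 0.186842
t=2.500000, w=0.186842: f=-0.110512 → w ← 0.186842 + 0.5·(-0.110512) = 0.131587
t=3.000000, w=0.131587: f=-0.090585 → w ← 0.131587 + 0.5·(-0.090585) = 0.086294
w(3.5) ≈ 0.0863

0.0863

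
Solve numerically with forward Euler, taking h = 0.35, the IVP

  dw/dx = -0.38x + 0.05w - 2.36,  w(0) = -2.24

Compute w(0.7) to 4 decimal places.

-4.0321

Euler: w_{n+1} = w_n + h·f(x_n, w_n).
x=0.000000, w=-2.240000: f=-2.472000 → w ← -2.240000 + 0.35·(-2.472000) = -3.105200
x=0.350000, w=-3.105200: f=-2.648260 → w ← -3.105200 + 0.35·(-2.648260) = -4.032091
w(0.7) ≈ -4.0321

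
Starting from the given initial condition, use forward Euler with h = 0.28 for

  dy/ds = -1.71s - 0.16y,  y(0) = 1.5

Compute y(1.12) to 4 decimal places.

Euler: y_{n+1} = y_n + h·f(s_n, y_n).
s=0.000000, y=1.500000: f=-0.240000 → y ← 1.500000 + 0.28·(-0.240000) = 1.432800
s=0.280000, y=1.432800: f=-0.708048 → y ← 1.432800 + 0.28·(-0.708048) = 1.234547
s=0.560000, y=1.234547: f=-1.155127 → y ← 1.234547 + 0.28·(-1.155127) = 0.911111
s=0.840000, y=0.911111: f=-1.582178 → y ← 0.911111 + 0.28·(-1.582178) = 0.468101
y(1.12) ≈ 0.4681

0.4681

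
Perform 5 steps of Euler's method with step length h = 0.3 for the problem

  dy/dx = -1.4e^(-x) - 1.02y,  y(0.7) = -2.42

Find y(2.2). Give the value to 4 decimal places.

Euler: y_{n+1} = y_n + h·f(x_n, y_n).
x=0.700000, y=-2.420000: f=1.773181 → y ← -2.420000 + 0.3·1.773181 = -1.888046
x=1.000000, y=-1.888046: f=1.410776 → y ← -1.888046 + 0.3·1.410776 = -1.464813
x=1.300000, y=-1.464813: f=1.112565 → y ← -1.464813 + 0.3·1.112565 = -1.131044
x=1.600000, y=-1.131044: f=0.871009 → y ← -1.131044 + 0.3·0.871009 = -0.869741
x=1.900000, y=-0.869741: f=0.677740 → y ← -0.869741 + 0.3·0.677740 = -0.666419
y(2.2) ≈ -0.6664

-0.6664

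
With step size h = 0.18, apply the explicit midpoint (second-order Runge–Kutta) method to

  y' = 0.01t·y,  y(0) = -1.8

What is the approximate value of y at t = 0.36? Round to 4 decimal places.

Midpoint: k1 = f(t_n, y_n); k2 = f(t_n + h/2, y_n + (h/2)·k1); y_{n+1} = y_n + h·k2.
t=0.000000, y=-1.800000:
  k1 = f(0.000000, -1.800000) = 0.000000
  k2 = f(0.090000, -1.800000) = -0.001620
  y ← -1.800000 + 0.18·(-0.001620) = -1.800292
t=0.180000, y=-1.800292:
  k1 = f(0.180000, -1.800292) = -0.003241
  k2 = f(0.270000, -1.800583) = -0.004862
  y ← -1.800292 + 0.18·(-0.004862) = -1.801167
y(0.36) ≈ -1.8012

-1.8012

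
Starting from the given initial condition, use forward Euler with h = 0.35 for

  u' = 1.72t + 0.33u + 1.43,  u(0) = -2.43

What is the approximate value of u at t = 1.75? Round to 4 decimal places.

1.3189

Euler: u_{n+1} = u_n + h·f(t_n, u_n).
t=0.000000, u=-2.430000: f=0.628100 → u ← -2.430000 + 0.35·0.628100 = -2.210165
t=0.350000, u=-2.210165: f=1.302646 → u ← -2.210165 + 0.35·1.302646 = -1.754239
t=0.700000, u=-1.754239: f=2.055101 → u ← -1.754239 + 0.35·2.055101 = -1.034954
t=1.050000, u=-1.034954: f=2.894465 → u ← -1.034954 + 0.35·2.894465 = -0.021891
t=1.400000, u=-0.021891: f=3.830776 → u ← -0.021891 + 0.35·3.830776 = 1.318881
u(1.75) ≈ 1.3189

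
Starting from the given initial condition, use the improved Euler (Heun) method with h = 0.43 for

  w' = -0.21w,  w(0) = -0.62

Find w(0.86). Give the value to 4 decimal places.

Heun: k1 = f(x_n, w_n); k2 = f(x_n + h, w_n + h·k1); w_{n+1} = w_n + (h/2)·(k1 + k2).
x=0.000000, w=-0.620000:
  k1 = f(0.000000, -0.620000) = 0.130200
  k2 = f(0.430000, -0.564014) = 0.118443
  w ← -0.620000 + (0.43/2)·(0.130200 + 0.118443) = -0.566542
x=0.430000, w=-0.566542:
  k1 = f(0.430000, -0.566542) = 0.118974
  k2 = f(0.860000, -0.515383) = 0.108230
  w ← -0.566542 + (0.43/2)·(0.118974 + 0.108230) = -0.517693
w(0.86) ≈ -0.5177

-0.5177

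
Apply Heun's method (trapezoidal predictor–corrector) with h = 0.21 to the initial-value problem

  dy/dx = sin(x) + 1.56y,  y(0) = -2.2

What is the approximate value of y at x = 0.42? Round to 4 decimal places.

-4.0952

Heun: k1 = f(x_n, y_n); k2 = f(x_n + h, y_n + h·k1); y_{n+1} = y_n + (h/2)·(k1 + k2).
x=0.000000, y=-2.200000:
  k1 = f(0.000000, -2.200000) = -3.432000
  k2 = f(0.210000, -2.920720) = -4.347863
  y ← -2.200000 + (0.21/2)·(-3.432000 + (-4.347863)) = -3.016886
x=0.210000, y=-3.016886:
  k1 = f(0.210000, -3.016886) = -4.497882
  k2 = f(0.420000, -3.961441) = -5.772087
  y ← -3.016886 + (0.21/2)·(-4.497882 + (-5.772087)) = -4.095232
y(0.42) ≈ -4.0952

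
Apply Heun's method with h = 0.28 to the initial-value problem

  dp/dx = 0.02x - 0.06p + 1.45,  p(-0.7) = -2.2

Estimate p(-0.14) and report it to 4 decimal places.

Heun: k1 = f(x_n, p_n); k2 = f(x_n + h, p_n + h·k1); p_{n+1} = p_n + (h/2)·(k1 + k2).
x=-0.700000, p=-2.200000:
  k1 = f(-0.700000, -2.200000) = 1.568000
  k2 = f(-0.420000, -1.760960) = 1.547258
  p ← -2.200000 + (0.28/2)·(1.568000 + 1.547258) = -1.763864
x=-0.420000, p=-1.763864:
  k1 = f(-0.420000, -1.763864) = 1.547432
  k2 = f(-0.140000, -1.330583) = 1.527035
  p ← -1.763864 + (0.28/2)·(1.547432 + 1.527035) = -1.333439
p(-0.14) ≈ -1.3334

-1.3334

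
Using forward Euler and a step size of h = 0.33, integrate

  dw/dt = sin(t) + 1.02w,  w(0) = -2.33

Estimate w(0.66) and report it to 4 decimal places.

Euler: w_{n+1} = w_n + h·f(t_n, w_n).
t=0.000000, w=-2.330000: f=-2.376600 → w ← -2.330000 + 0.33·(-2.376600) = -3.114278
t=0.330000, w=-3.114278: f=-2.852521 → w ← -3.114278 + 0.33·(-2.852521) = -4.055610
w(0.66) ≈ -4.0556

-4.0556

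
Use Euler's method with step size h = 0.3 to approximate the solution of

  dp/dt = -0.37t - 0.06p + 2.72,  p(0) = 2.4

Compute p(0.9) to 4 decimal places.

Euler: p_{n+1} = p_n + h·f(t_n, p_n).
t=0.000000, p=2.400000: f=2.576000 → p ← 2.400000 + 0.3·2.576000 = 3.172800
t=0.300000, p=3.172800: f=2.418632 → p ← 3.172800 + 0.3·2.418632 = 3.898390
t=0.600000, p=3.898390: f=2.264097 → p ← 3.898390 + 0.3·2.264097 = 4.577619
p(0.9) ≈ 4.5776

4.5776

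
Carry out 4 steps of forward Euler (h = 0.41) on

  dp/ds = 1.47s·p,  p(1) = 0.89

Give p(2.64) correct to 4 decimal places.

Euler: p_{n+1} = p_n + h·f(s_n, p_n).
s=1.000000, p=0.890000: f=1.308300 → p ← 0.890000 + 0.41·1.308300 = 1.426403
s=1.410000, p=1.426403: f=2.956505 → p ← 1.426403 + 0.41·2.956505 = 2.638570
s=1.820000, p=2.638570: f=7.059231 → p ← 2.638570 + 0.41·7.059231 = 5.532855
s=2.230000, p=5.532855: f=18.137252 → p ← 5.532855 + 0.41·18.137252 = 12.969128
p(2.64) ≈ 12.9691

12.9691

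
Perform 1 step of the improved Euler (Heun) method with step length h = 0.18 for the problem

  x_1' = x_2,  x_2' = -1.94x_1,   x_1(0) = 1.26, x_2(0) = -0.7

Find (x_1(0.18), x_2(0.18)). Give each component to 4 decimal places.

1.0944, -1.1180

Heun on (x_1,x_2): k1 = f(t_n, state_n); k2 = f(t_n + h, state_n + h·k1); state_{n+1} = state_n + (h/2)·(k1 + k2).
0.000000: (1.260000, -0.700000)
  k1 = (-0.700000, -2.444400)
  predictor → (1.134000, -1.139992)
  k2 = (-1.139992, -2.199960)
  → (1.094401, -1.117992)
(x_1(0.18), x_2(0.18)) ≈ (1.0944, -1.1180)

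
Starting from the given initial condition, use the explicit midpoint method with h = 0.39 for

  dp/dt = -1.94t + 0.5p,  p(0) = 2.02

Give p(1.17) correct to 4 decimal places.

2.0293

Midpoint: k1 = f(t_n, p_n); k2 = f(t_n + h/2, p_n + (h/2)·k1); p_{n+1} = p_n + h·k2.
t=0.000000, p=2.020000:
  k1 = f(0.000000, 2.020000) = 1.010000
  k2 = f(0.195000, 2.216950) = 0.730175
  p ← 2.020000 + 0.39·0.730175 = 2.304768
t=0.390000, p=2.304768:
  k1 = f(0.390000, 2.304768) = 0.395784
  k2 = f(0.585000, 2.381946) = 0.056073
  p ← 2.304768 + 0.39·0.056073 = 2.326637
t=0.780000, p=2.326637:
  k1 = f(0.780000, 2.326637) = -0.349882
  k2 = f(0.975000, 2.258410) = -0.762295
  p ← 2.326637 + 0.39·(-0.762295) = 2.029342
p(1.17) ≈ 2.0293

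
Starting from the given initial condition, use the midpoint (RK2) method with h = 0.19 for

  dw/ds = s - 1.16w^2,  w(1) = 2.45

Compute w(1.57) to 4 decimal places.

Midpoint: k1 = f(s_n, w_n); k2 = f(s_n + h/2, w_n + (h/2)·k1); w_{n+1} = w_n + h·k2.
s=1.000000, w=2.450000:
  k1 = f(1.000000, 2.450000) = -5.962900
  k2 = f(1.095000, 1.883525) = -3.020291
  w ← 2.450000 + 0.19·(-3.020291) = 1.876145
s=1.190000, w=1.876145:
  k1 = f(1.190000, 1.876145) = -2.893106
  k2 = f(1.285000, 1.601300) = -1.689426
  w ← 1.876145 + 0.19·(-1.689426) = 1.555154
s=1.380000, w=1.555154:
  k1 = f(1.380000, 1.555154) = -1.425464
  k2 = f(1.475000, 1.419735) = -0.863150
  w ← 1.555154 + 0.19·(-0.863150) = 1.391155
w(1.57) ≈ 1.3912

1.3912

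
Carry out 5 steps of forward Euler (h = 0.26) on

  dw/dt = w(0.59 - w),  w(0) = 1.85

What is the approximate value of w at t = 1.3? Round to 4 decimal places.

0.7831

Euler: w_{n+1} = w_n + h·f(t_n, w_n).
t=0.000000, w=1.850000: f=-2.331000 → w ← 1.850000 + 0.26·(-2.331000) = 1.243940
t=0.260000, w=1.243940: f=-0.813462 → w ← 1.243940 + 0.26·(-0.813462) = 1.032440
t=0.520000, w=1.032440: f=-0.456793 → w ← 1.032440 + 0.26·(-0.456793) = 0.913674
t=0.780000, w=0.913674: f=-0.295732 → w ← 0.913674 + 0.26·(-0.295732) = 0.836783
t=1.040000, w=0.836783: f=-0.206504 → w ← 0.836783 + 0.26·(-0.206504) = 0.783092
w(1.3) ≈ 0.7831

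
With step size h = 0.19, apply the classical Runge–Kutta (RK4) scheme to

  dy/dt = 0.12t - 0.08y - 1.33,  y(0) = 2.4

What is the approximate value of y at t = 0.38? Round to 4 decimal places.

RK4: k1 = f(t_n, y_n); k2 = f(t_n + h/2, y_n + (h/2)·k1); k3 = f(t_n + h/2, y_n + (h/2)·k2); k4 = f(t_n + h, y_n + h·k3); y_{n+1} = y_n + (h/6)·(k1 + 2k2 + 2k3 + k4).
t=0.000000, y=2.400000:
  k1 = f(0.000000, 2.400000) = -1.522000
  k2 = f(0.095000, 2.255410) = -1.499033
  k3 = f(0.095000, 2.257592) = -1.499207
  k4 = f(0.190000, 2.115151) = -1.476412
  y ← 2.400000 + (0.19/6)·(k1 + 2k2 + 2k3 + k4) = 2.115162
t=0.190000, y=2.115162:
  k1 = f(0.190000, 2.115162) = -1.476413
  k2 = f(0.285000, 1.974903) = -1.453792
  k3 = f(0.285000, 1.977051) = -1.453964
  k4 = f(0.380000, 1.838909) = -1.431513
  y ← 2.115162 + (0.19/6)·(k1 + 2k2 + 2k3 + k4) = 1.838920
y(0.38) ≈ 1.8389

1.8389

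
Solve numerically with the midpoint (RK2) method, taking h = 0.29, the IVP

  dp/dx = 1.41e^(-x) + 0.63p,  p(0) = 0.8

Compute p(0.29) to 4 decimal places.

Midpoint: k1 = f(x_n, p_n); k2 = f(x_n + h/2, p_n + (h/2)·k1); p_{n+1} = p_n + h·k2.
x=0.000000, p=0.800000:
  k1 = f(0.000000, 0.800000) = 1.914000
  k2 = f(0.145000, 1.077530) = 1.898525
  p ← 0.800000 + 0.29·1.898525 = 1.350572
p(0.29) ≈ 1.3506

1.3506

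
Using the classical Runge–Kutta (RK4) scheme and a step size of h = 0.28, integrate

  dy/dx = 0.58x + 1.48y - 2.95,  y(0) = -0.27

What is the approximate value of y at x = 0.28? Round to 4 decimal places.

-1.4056

RK4: k1 = f(x_n, y_n); k2 = f(x_n + h/2, y_n + (h/2)·k1); k3 = f(x_n + h/2, y_n + (h/2)·k2); k4 = f(x_n + h, y_n + h·k3); y_{n+1} = y_n + (h/6)·(k1 + 2k2 + 2k3 + k4).
x=0.000000, y=-0.270000:
  k1 = f(0.000000, -0.270000) = -3.349600
  k2 = f(0.140000, -0.738944) = -3.962437
  k3 = f(0.140000, -0.824741) = -4.089417
  k4 = f(0.280000, -1.415037) = -4.881854
  y ← -0.270000 + (0.28/6)·(k1 + 2k2 + 2k3 + k4) = -1.405641
y(0.28) ≈ -1.4056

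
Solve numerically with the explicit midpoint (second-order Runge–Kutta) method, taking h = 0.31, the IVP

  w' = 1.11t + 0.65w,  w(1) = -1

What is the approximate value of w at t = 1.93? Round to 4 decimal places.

Midpoint: k1 = f(t_n, w_n); k2 = f(t_n + h/2, w_n + (h/2)·k1); w_{n+1} = w_n + h·k2.
t=1.000000, w=-1.000000:
  k1 = f(1.000000, -1.000000) = 0.460000
  k2 = f(1.155000, -0.928700) = 0.678395
  w ← -1.000000 + 0.31·0.678395 = -0.789698
t=1.310000, w=-0.789698:
  k1 = f(1.310000, -0.789698) = 0.940797
  k2 = f(1.465000, -0.643874) = 1.207632
  w ← -0.789698 + 0.31·1.207632 = -0.415332
t=1.620000, w=-0.415332:
  k1 = f(1.620000, -0.415332) = 1.528234
  k2 = f(1.775000, -0.178455) = 1.854254
  w ← -0.415332 + 0.31·1.854254 = 0.159487
w(1.93) ≈ 0.1595

0.1595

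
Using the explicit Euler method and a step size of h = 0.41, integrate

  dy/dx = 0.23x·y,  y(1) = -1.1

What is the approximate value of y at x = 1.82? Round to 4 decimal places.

-1.3638

Euler: y_{n+1} = y_n + h·f(x_n, y_n).
x=1.000000, y=-1.100000: f=-0.253000 → y ← -1.100000 + 0.41·(-0.253000) = -1.203730
x=1.410000, y=-1.203730: f=-0.390370 → y ← -1.203730 + 0.41·(-0.390370) = -1.363782
y(1.82) ≈ -1.3638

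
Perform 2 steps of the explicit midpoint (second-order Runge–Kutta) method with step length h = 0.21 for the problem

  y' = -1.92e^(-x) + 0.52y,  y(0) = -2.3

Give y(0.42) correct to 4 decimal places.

Midpoint: k1 = f(x_n, y_n); k2 = f(x_n + h/2, y_n + (h/2)·k1); y_{n+1} = y_n + h·k2.
x=0.000000, y=-2.300000:
  k1 = f(0.000000, -2.300000) = -3.116000
  k2 = f(0.105000, -2.627180) = -3.094757
  y ← -2.300000 + 0.21·(-3.094757) = -2.949899
x=0.210000, y=-2.949899:
  k1 = f(0.210000, -2.949899) = -3.090269
  k2 = f(0.315000, -3.274377) = -3.103871
  y ← -2.949899 + 0.21·(-3.103871) = -3.601712
y(0.42) ≈ -3.6017

-3.6017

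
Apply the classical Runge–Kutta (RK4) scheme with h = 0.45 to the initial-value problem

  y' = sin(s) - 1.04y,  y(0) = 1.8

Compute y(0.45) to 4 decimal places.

1.2133

RK4: k1 = f(s_n, y_n); k2 = f(s_n + h/2, y_n + (h/2)·k1); k3 = f(s_n + h/2, y_n + (h/2)·k2); k4 = f(s_n + h, y_n + h·k3); y_{n+1} = y_n + (h/6)·(k1 + 2k2 + 2k3 + k4).
s=0.000000, y=1.800000:
  k1 = f(0.000000, 1.800000) = -1.872000
  k2 = f(0.225000, 1.378800) = -1.210846
  k3 = f(0.225000, 1.527560) = -1.365556
  k4 = f(0.450000, 1.185500) = -0.797954
  y ← 1.800000 + (0.45/6)·(k1 + 2k2 + 2k3 + k4) = 1.213293
y(0.45) ≈ 1.2133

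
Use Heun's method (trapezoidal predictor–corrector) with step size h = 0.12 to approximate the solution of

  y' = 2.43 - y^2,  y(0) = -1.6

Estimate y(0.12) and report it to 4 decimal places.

-1.6186

Heun: k1 = f(x_n, y_n); k2 = f(x_n + h, y_n + h·k1); y_{n+1} = y_n + (h/2)·(k1 + k2).
x=0.000000, y=-1.600000:
  k1 = f(0.000000, -1.600000) = -0.130000
  k2 = f(0.120000, -1.615600) = -0.180163
  y ← -1.600000 + (0.12/2)·(-0.130000 + (-0.180163)) = -1.618610
y(0.12) ≈ -1.6186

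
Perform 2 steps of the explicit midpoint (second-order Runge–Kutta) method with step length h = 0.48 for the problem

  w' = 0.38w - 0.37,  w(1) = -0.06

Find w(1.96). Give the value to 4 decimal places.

Midpoint: k1 = f(t_n, w_n); k2 = f(t_n + h/2, w_n + (h/2)·k1); w_{n+1} = w_n + h·k2.
t=1.000000, w=-0.060000:
  k1 = f(1.000000, -0.060000) = -0.392800
  k2 = f(1.240000, -0.154272) = -0.428623
  w ← -0.060000 + 0.48·(-0.428623) = -0.265739
t=1.480000, w=-0.265739:
  k1 = f(1.480000, -0.265739) = -0.470981
  k2 = f(1.720000, -0.378775) = -0.513934
  w ← -0.265739 + 0.48·(-0.513934) = -0.512428
w(1.96) ≈ -0.5124

-0.5124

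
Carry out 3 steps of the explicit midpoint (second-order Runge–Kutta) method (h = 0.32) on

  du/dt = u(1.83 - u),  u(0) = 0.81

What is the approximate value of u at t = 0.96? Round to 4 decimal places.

1.5025

Midpoint: k1 = f(t_n, u_n); k2 = f(t_n + h/2, u_n + (h/2)·k1); u_{n+1} = u_n + h·k2.
t=0.000000, u=0.810000:
  k1 = f(0.000000, 0.810000) = 0.826200
  k2 = f(0.160000, 0.942192) = 0.836486
  u ← 0.810000 + 0.32·0.836486 = 1.077675
t=0.320000, u=1.077675:
  k1 = f(0.320000, 1.077675) = 0.810762
  k2 = f(0.480000, 1.207397) = 0.751729
  u ← 1.077675 + 0.32·0.751729 = 1.318229
t=0.640000, u=1.318229:
  k1 = f(0.640000, 1.318229) = 0.674632
  k2 = f(0.800000, 1.426170) = 0.575931
  u ← 1.318229 + 0.32·0.575931 = 1.502526
u(0.96) ≈ 1.5025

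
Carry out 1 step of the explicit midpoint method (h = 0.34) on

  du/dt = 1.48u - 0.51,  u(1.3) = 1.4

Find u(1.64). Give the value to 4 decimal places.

Midpoint: k1 = f(t_n, u_n); k2 = f(t_n + h/2, u_n + (h/2)·k1); u_{n+1} = u_n + h·k2.
t=1.300000, u=1.400000:
  k1 = f(1.300000, 1.400000) = 1.562000
  k2 = f(1.470000, 1.665540) = 1.954999
  u ← 1.400000 + 0.34·1.954999 = 2.064700
u(1.64) ≈ 2.0647

2.0647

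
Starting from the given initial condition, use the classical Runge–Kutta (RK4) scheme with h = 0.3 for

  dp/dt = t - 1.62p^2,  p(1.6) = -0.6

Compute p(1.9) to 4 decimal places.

RK4: k1 = f(t_n, p_n); k2 = f(t_n + h/2, p_n + (h/2)·k1); k3 = f(t_n + h/2, p_n + (h/2)·k2); k4 = f(t_n + h, p_n + h·k3); p_{n+1} = p_n + (h/6)·(k1 + 2k2 + 2k3 + k4).
t=1.600000, p=-0.600000:
  k1 = f(1.600000, -0.600000) = 1.016800
  k2 = f(1.750000, -0.447480) = 1.425614
  k3 = f(1.750000, -0.386158) = 1.508429
  k4 = f(1.900000, -0.147471) = 1.864769
  p ← -0.600000 + (0.3/6)·(k1 + 2k2 + 2k3 + k4) = -0.162517
p(1.9) ≈ -0.1625

-0.1625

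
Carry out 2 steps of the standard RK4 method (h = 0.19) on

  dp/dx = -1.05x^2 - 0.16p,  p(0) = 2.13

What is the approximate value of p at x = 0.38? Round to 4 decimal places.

1.9854

RK4: k1 = f(x_n, p_n); k2 = f(x_n + h/2, p_n + (h/2)·k1); k3 = f(x_n + h/2, p_n + (h/2)·k2); k4 = f(x_n + h, p_n + h·k3); p_{n+1} = p_n + (h/6)·(k1 + 2k2 + 2k3 + k4).
x=0.000000, p=2.130000:
  k1 = f(0.000000, 2.130000) = -0.340800
  k2 = f(0.095000, 2.097624) = -0.345096
  k3 = f(0.095000, 2.097216) = -0.345031
  k4 = f(0.190000, 2.064444) = -0.368216
  p ← 2.130000 + (0.19/6)·(k1 + 2k2 + 2k3 + k4) = 2.063840
x=0.190000, p=2.063840:
  k1 = f(0.190000, 2.063840) = -0.368119
  k2 = f(0.285000, 2.028868) = -0.409905
  k3 = f(0.285000, 2.024899) = -0.409270
  k4 = f(0.380000, 1.986078) = -0.469393
  p ← 2.063840 + (0.19/6)·(k1 + 2k2 + 2k3 + k4) = 1.985437
p(0.38) ≈ 1.9854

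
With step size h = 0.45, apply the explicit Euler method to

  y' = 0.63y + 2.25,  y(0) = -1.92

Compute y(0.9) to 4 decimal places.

-0.8509

Euler: y_{n+1} = y_n + h·f(t_n, y_n).
t=0.000000, y=-1.920000: f=1.040400 → y ← -1.920000 + 0.45·1.040400 = -1.451820
t=0.450000, y=-1.451820: f=1.335353 → y ← -1.451820 + 0.45·1.335353 = -0.850911
y(0.9) ≈ -0.8509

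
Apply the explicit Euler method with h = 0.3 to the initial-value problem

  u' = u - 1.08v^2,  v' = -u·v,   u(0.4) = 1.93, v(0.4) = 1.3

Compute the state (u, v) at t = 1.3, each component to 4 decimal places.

Euler on (u,v): u_{n+1} = u_n + h·u', v_{n+1} = v_n + h·v'.
0.400000: (1.930000, 1.300000); f=(0.104800, -2.509000) → (1.961440, 0.547300)
0.700000: (1.961440, 0.547300); f=(1.637940, -1.073496) → (2.452822, 0.225251)
1.000000: (2.452822, 0.225251); f=(2.398025, -0.552501) → (3.172229, 0.059501)
(u(1.3), v(1.3)) ≈ (3.1722, 0.0595)

3.1722, 0.0595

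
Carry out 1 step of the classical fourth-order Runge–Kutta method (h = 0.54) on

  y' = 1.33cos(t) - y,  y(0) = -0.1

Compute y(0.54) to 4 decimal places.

RK4: k1 = f(t_n, y_n); k2 = f(t_n + h/2, y_n + (h/2)·k1); k3 = f(t_n + h/2, y_n + (h/2)·k2); k4 = f(t_n + h, y_n + h·k3); y_{n+1} = y_n + (h/6)·(k1 + 2k2 + 2k3 + k4).
t=0.000000, y=-0.100000:
  k1 = f(0.000000, -0.100000) = 1.430000
  k2 = f(0.270000, 0.286100) = 0.995715
  k3 = f(0.270000, 0.168843) = 1.112972
  k4 = f(0.540000, 0.501005) = 0.639748
  y ← -0.100000 + (0.54/6)·(k1 + 2k2 + 2k3 + k4) = 0.465841
y(0.54) ≈ 0.4658

0.4658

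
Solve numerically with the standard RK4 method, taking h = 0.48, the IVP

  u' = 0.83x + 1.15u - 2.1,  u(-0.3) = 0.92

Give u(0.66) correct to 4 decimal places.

RK4: k1 = f(x_n, u_n); k2 = f(x_n + h/2, u_n + (h/2)·k1); k3 = f(x_n + h/2, u_n + (h/2)·k2); k4 = f(x_n + h, u_n + h·k3); u_{n+1} = u_n + (h/6)·(k1 + 2k2 + 2k3 + k4).
x=-0.300000, u=0.920000:
  k1 = f(-0.300000, 0.920000) = -1.291000
  k2 = f(-0.060000, 0.610160) = -1.448116
  k3 = f(-0.060000, 0.572452) = -1.491480
  k4 = f(0.180000, 0.204090) = -1.715897
  u ← 0.920000 + (0.48/6)·(k1 + 2k2 + 2k3 + k4) = 0.209113
x=0.180000, u=0.209113:
  k1 = f(0.180000, 0.209113) = -1.710120
  k2 = f(0.420000, -0.201316) = -1.982913
  k3 = f(0.420000, -0.266786) = -2.058204
  k4 = f(0.660000, -0.778825) = -2.447849
  u ← 0.209113 + (0.48/6)·(k1 + 2k2 + 2k3 + k4) = -0.770103
u(0.66) ≈ -0.7701

-0.7701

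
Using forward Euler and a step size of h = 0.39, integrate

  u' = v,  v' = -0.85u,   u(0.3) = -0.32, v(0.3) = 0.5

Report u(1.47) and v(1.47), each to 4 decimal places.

0.3639, 0.6106

Euler on (u,v): u_{n+1} = u_n + h·u', v_{n+1} = v_n + h·v'.
0.300000: (-0.320000, 0.500000); f=(0.500000, 0.272000) → (-0.125000, 0.606080)
0.690000: (-0.125000, 0.606080); f=(0.606080, 0.106250) → (0.111371, 0.647517)
1.080000: (0.111371, 0.647517); f=(0.647517, -0.094666) → (0.363903, 0.610598)
(u(1.47), v(1.47)) ≈ (0.3639, 0.6106)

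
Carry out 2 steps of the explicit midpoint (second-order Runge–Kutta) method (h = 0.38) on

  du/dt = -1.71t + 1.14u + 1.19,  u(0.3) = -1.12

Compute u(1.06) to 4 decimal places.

-2.4331

Midpoint: k1 = f(t_n, u_n); k2 = f(t_n + h/2, u_n + (h/2)·k1); u_{n+1} = u_n + h·k2.
t=0.300000, u=-1.120000:
  k1 = f(0.300000, -1.120000) = -0.599800
  k2 = f(0.490000, -1.233962) = -1.054617
  u ← -1.120000 + 0.38·(-1.054617) = -1.520754
t=0.680000, u=-1.520754:
  k1 = f(0.680000, -1.520754) = -1.706460
  k2 = f(0.870000, -1.844982) = -2.400979
  u ← -1.520754 + 0.38·(-2.400979) = -2.433126
u(1.06) ≈ -2.4331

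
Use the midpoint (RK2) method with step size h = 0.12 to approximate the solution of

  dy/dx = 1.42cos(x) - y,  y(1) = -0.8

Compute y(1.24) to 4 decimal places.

Midpoint: k1 = f(x_n, y_n); k2 = f(x_n + h/2, y_n + (h/2)·k1); y_{n+1} = y_n + h·k2.
x=1.000000, y=-0.800000:
  k1 = f(1.000000, -0.800000) = 1.567229
  k2 = f(1.060000, -0.705966) = 1.400165
  y ← -0.800000 + 0.12·1.400165 = -0.631980
x=1.120000, y=-0.631980:
  k1 = f(1.120000, -0.631980) = 1.250649
  k2 = f(1.180000, -0.556941) = 1.097855
  y ← -0.631980 + 0.12·1.097855 = -0.500238
y(1.24) ≈ -0.5002

-0.5002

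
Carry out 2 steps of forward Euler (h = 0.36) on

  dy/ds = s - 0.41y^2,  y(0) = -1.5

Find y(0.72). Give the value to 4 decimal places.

Euler: y_{n+1} = y_n + h·f(s_n, y_n).
s=0.000000, y=-1.500000: f=-0.922500 → y ← -1.500000 + 0.36·(-0.922500) = -1.832100
s=0.360000, y=-1.832100: f=-1.016202 → y ← -1.832100 + 0.36·(-1.016202) = -2.197933
y(0.72) ≈ -2.1979

-2.1979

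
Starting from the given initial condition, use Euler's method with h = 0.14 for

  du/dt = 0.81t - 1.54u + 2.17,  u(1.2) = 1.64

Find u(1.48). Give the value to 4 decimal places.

1.8099

Euler: u_{n+1} = u_n + h·f(t_n, u_n).
t=1.200000, u=1.640000: f=0.616400 → u ← 1.640000 + 0.14·0.616400 = 1.726296
t=1.340000, u=1.726296: f=0.596904 → u ← 1.726296 + 0.14·0.596904 = 1.809863
u(1.48) ≈ 1.8099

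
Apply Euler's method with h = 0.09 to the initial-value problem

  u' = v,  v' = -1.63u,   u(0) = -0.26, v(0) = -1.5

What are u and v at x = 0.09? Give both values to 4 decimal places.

Euler on (u,v): u_{n+1} = u_n + h·u', v_{n+1} = v_n + h·v'.
0.000000: (-0.260000, -1.500000); f=(-1.500000, 0.423800) → (-0.395000, -1.461858)
(u(0.09), v(0.09)) ≈ (-0.3950, -1.4619)

-0.3950, -1.4619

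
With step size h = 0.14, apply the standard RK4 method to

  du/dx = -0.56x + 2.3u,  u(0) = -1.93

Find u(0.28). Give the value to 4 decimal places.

RK4: k1 = f(x_n, u_n); k2 = f(x_n + h/2, u_n + (h/2)·k1); k3 = f(x_n + h/2, u_n + (h/2)·k2); k4 = f(x_n + h, u_n + h·k3); u_{n+1} = u_n + (h/6)·(k1 + 2k2 + 2k3 + k4).
x=0.000000, u=-1.930000:
  k1 = f(0.000000, -1.930000) = -4.439000
  k2 = f(0.070000, -2.240730) = -5.192879
  k3 = f(0.070000, -2.293502) = -5.314254
  k4 = f(0.140000, -2.673995) = -6.228590
  u ← -1.930000 + (0.14/6)·(k1 + 2k2 + 2k3 + k4) = -2.669243
x=0.140000, u=-2.669243:
  k1 = f(0.140000, -2.669243) = -6.217660
  k2 = f(0.210000, -3.104479) = -7.257903
  k3 = f(0.210000, -3.177296) = -7.425382
  k4 = f(0.280000, -3.708797) = -8.687032
  u ← -2.669243 + (0.14/6)·(k1 + 2k2 + 2k3 + k4) = -3.702239
u(0.28) ≈ -3.7022

-3.7022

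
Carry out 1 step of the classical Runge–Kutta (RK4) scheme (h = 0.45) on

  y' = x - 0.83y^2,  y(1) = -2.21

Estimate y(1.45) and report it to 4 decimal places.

RK4: k1 = f(x_n, y_n); k2 = f(x_n + h/2, y_n + (h/2)·k1); k3 = f(x_n + h/2, y_n + (h/2)·k2); k4 = f(x_n + h, y_n + h·k3); y_{n+1} = y_n + (h/6)·(k1 + 2k2 + 2k3 + k4).
x=1.000000, y=-2.210000:
  k1 = f(1.000000, -2.210000) = -3.053803
  k2 = f(1.225000, -2.897106) = -5.741374
  k3 = f(1.225000, -3.501809) = -8.953013
  k4 = f(1.450000, -6.238856) = -30.856360
  y ← -2.210000 + (0.45/6)·(k1 + 2k2 + 2k3 + k4) = -6.957420
y(1.45) ≈ -6.9574

-6.9574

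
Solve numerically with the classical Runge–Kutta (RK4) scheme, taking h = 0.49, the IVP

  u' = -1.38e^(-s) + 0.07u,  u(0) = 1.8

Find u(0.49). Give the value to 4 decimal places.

1.3182

RK4: k1 = f(s_n, u_n); k2 = f(s_n + h/2, u_n + (h/2)·k1); k3 = f(s_n + h/2, u_n + (h/2)·k2); k4 = f(s_n + h, u_n + h·k3); u_{n+1} = u_n + (h/6)·(k1 + 2k2 + 2k3 + k4).
s=0.000000, u=1.800000:
  k1 = f(0.000000, 1.800000) = -1.254000
  k2 = f(0.245000, 1.492770) = -0.975638
  k3 = f(0.245000, 1.560969) = -0.970864
  k4 = f(0.490000, 1.324276) = -0.752725
  u ← 1.800000 + (0.49/6)·(k1 + 2k2 + 2k3 + k4) = 1.318189
u(0.49) ≈ 1.3182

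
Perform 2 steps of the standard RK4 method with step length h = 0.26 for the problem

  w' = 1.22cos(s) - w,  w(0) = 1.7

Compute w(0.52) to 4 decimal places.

1.4805

RK4: k1 = f(s_n, w_n); k2 = f(s_n + h/2, w_n + (h/2)·k1); k3 = f(s_n + h/2, w_n + (h/2)·k2); k4 = f(s_n + h, w_n + h·k3); w_{n+1} = w_n + (h/6)·(k1 + 2k2 + 2k3 + k4).
s=0.000000, w=1.700000:
  k1 = f(0.000000, 1.700000) = -0.480000
  k2 = f(0.130000, 1.637600) = -0.427894
  k3 = f(0.130000, 1.644374) = -0.434668
  k4 = f(0.260000, 1.586986) = -0.407990
  w ← 1.700000 + (0.26/6)·(k1 + 2k2 + 2k3 + k4) = 1.586765
s=0.260000, w=1.586765:
  k1 = f(0.260000, 1.586765) = -0.407769
  k2 = f(0.390000, 1.533755) = -0.405366
  k3 = f(0.390000, 1.534067) = -0.405678
  k4 = f(0.520000, 1.481289) = -0.422549
  w ← 1.586765 + (0.26/6)·(k1 + 2k2 + 2k3 + k4) = 1.480494
w(0.52) ≈ 1.4805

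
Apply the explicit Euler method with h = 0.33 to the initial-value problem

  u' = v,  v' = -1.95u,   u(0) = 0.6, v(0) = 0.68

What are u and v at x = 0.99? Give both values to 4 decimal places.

0.8433, -0.8295

Euler on (u,v): u_{n+1} = u_n + h·u', v_{n+1} = v_n + h·v'.
0.000000: (0.600000, 0.680000); f=(0.680000, -1.170000) → (0.824400, 0.293900)
0.330000: (0.824400, 0.293900); f=(0.293900, -1.607580) → (0.921387, -0.236601)
0.660000: (0.921387, -0.236601); f=(-0.236601, -1.796705) → (0.843309, -0.829514)
(u(0.99), v(0.99)) ≈ (0.8433, -0.8295)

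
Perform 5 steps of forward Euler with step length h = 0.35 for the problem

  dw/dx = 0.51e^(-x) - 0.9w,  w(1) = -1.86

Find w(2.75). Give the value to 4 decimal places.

-0.2040

Euler: w_{n+1} = w_n + h·f(x_n, w_n).
x=1.000000, w=-1.860000: f=1.861619 → w ← -1.860000 + 0.35·1.861619 = -1.208434
x=1.350000, w=-1.208434: f=1.219803 → w ← -1.208434 + 0.35·1.219803 = -0.781503
x=1.700000, w=-0.781503: f=0.796521 → w ← -0.781503 + 0.35·0.796521 = -0.502720
x=2.050000, w=-0.502720: f=0.518103 → w ← -0.502720 + 0.35·0.518103 = -0.321384
x=2.400000, w=-0.321384: f=0.335512 → w ← -0.321384 + 0.35·0.335512 = -0.203955
w(2.75) ≈ -0.2040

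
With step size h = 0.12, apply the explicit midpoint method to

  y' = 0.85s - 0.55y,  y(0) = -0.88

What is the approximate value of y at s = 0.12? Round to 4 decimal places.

Midpoint: k1 = f(s_n, y_n); k2 = f(s_n + h/2, y_n + (h/2)·k1); y_{n+1} = y_n + h·k2.
s=0.000000, y=-0.880000:
  k1 = f(0.000000, -0.880000) = 0.484000
  k2 = f(0.060000, -0.850960) = 0.519028
  y ← -0.880000 + 0.12·0.519028 = -0.817717
y(0.12) ≈ -0.8177

-0.8177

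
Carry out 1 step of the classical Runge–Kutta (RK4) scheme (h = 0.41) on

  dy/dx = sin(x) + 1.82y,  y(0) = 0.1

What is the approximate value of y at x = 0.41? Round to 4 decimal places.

RK4: k1 = f(x_n, y_n); k2 = f(x_n + h/2, y_n + (h/2)·k1); k3 = f(x_n + h/2, y_n + (h/2)·k2); k4 = f(x_n + h, y_n + h·k3); y_{n+1} = y_n + (h/6)·(k1 + 2k2 + 2k3 + k4).
x=0.000000, y=0.100000:
  k1 = f(0.000000, 0.100000) = 0.182000
  k2 = f(0.205000, 0.137310) = 0.453471
  k3 = f(0.205000, 0.192962) = 0.554757
  k4 = f(0.410000, 0.327451) = 0.994569
  y ← 0.100000 + (0.41/6)·(k1 + 2k2 + 2k3 + k4) = 0.318190
y(0.41) ≈ 0.3182

0.3182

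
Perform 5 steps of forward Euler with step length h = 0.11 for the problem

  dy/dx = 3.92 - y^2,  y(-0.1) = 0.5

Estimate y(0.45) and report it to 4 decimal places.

Euler: y_{n+1} = y_n + h·f(x_n, y_n).
x=-0.100000, y=0.500000: f=3.670000 → y ← 0.500000 + 0.11·3.670000 = 0.903700
x=0.010000, y=0.903700: f=3.103326 → y ← 0.903700 + 0.11·3.103326 = 1.245066
x=0.120000, y=1.245066: f=2.369811 → y ← 1.245066 + 0.11·2.369811 = 1.505745
x=0.230000, y=1.505745: f=1.652732 → y ← 1.505745 + 0.11·1.652732 = 1.687546
x=0.340000, y=1.687546: f=1.072190 → y ← 1.687546 + 0.11·1.072190 = 1.805486
y(0.45) ≈ 1.8055

1.8055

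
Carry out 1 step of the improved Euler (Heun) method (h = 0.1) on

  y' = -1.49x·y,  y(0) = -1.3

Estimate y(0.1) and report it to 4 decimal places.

Heun: k1 = f(x_n, y_n); k2 = f(x_n + h, y_n + h·k1); y_{n+1} = y_n + (h/2)·(k1 + k2).
x=0.000000, y=-1.300000:
  k1 = f(0.000000, -1.300000) = 0.000000
  k2 = f(0.100000, -1.300000) = 0.193700
  y ← -1.300000 + (0.1/2)·(0.000000 + 0.193700) = -1.290315
y(0.1) ≈ -1.2903

-1.2903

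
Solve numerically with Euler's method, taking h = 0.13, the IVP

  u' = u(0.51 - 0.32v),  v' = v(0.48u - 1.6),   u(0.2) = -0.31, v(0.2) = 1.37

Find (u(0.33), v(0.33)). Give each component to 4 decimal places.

Euler on (u,v): u_{n+1} = u_n + h·u', v_{n+1} = v_n + h·v'.
0.200000: (-0.310000, 1.370000); f=(-0.022196, -2.395856) → (-0.312885, 1.058539)
(u(0.33), v(0.33)) ≈ (-0.3129, 1.0585)

-0.3129, 1.0585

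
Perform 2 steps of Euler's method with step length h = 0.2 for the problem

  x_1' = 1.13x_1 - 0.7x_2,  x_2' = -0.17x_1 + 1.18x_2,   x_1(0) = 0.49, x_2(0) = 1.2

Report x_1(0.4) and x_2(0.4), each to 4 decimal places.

Euler on (x_1,x_2): x_1_{n+1} = x_1_n + h·x_1', x_2_{n+1} = x_2_n + h·x_2'.
0.000000: (0.490000, 1.200000); f=(-0.286300, 1.332700) → (0.432740, 1.466540)
0.200000: (0.432740, 1.466540); f=(-0.537582, 1.656951) → (0.325224, 1.797930)
(x_1(0.4), x_2(0.4)) ≈ (0.3252, 1.7979)

0.3252, 1.7979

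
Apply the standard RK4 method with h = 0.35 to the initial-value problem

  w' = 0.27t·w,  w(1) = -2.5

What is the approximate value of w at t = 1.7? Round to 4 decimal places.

RK4: k1 = f(t_n, w_n); k2 = f(t_n + h/2, w_n + (h/2)·k1); k3 = f(t_n + h/2, w_n + (h/2)·k2); k4 = f(t_n + h, w_n + h·k3); w_{n+1} = w_n + (h/6)·(k1 + 2k2 + 2k3 + k4).
t=1.000000, w=-2.500000:
  k1 = f(1.000000, -2.500000) = -0.675000
  k2 = f(1.175000, -2.618125) = -0.830600
  k3 = f(1.175000, -2.645355) = -0.839239
  k4 = f(1.350000, -2.793734) = -1.018316
  w ← -2.500000 + (0.35/6)·(k1 + 2k2 + 2k3 + k4) = -2.793591
t=1.350000, w=-2.793591:
  k1 = f(1.350000, -2.793591) = -1.018264
  k2 = f(1.525000, -2.971788) = -1.223634
  k3 = f(1.525000, -3.007727) = -1.238432
  k4 = f(1.700000, -3.227042) = -1.481212
  w ← -2.793591 + (0.35/6)·(k1 + 2k2 + 2k3 + k4) = -3.226635
w(1.7) ≈ -3.2266

-3.2266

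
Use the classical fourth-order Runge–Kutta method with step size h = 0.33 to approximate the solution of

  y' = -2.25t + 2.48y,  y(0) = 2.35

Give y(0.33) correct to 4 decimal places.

5.1561

RK4: k1 = f(t_n, y_n); k2 = f(t_n + h/2, y_n + (h/2)·k1); k3 = f(t_n + h/2, y_n + (h/2)·k2); k4 = f(t_n + h, y_n + h·k3); y_{n+1} = y_n + (h/6)·(k1 + 2k2 + 2k3 + k4).
t=0.000000, y=2.350000:
  k1 = f(0.000000, 2.350000) = 5.828000
  k2 = f(0.165000, 3.311620) = 7.841568
  k3 = f(0.165000, 3.643859) = 8.665519
  k4 = f(0.330000, 5.209621) = 12.177361
  y ← 2.350000 + (0.33/6)·(k1 + 2k2 + 2k3 + k4) = 5.156074
y(0.33) ≈ 5.1561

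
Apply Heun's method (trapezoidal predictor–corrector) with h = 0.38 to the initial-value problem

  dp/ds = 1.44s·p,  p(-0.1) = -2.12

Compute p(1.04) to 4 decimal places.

-4.4632

Heun: k1 = f(s_n, p_n); k2 = f(s_n + h, p_n + h·k1); p_{n+1} = p_n + (h/2)·(k1 + k2).
s=-0.100000, p=-2.120000:
  k1 = f(-0.100000, -2.120000) = 0.305280
  k2 = f(0.280000, -2.003994) = -0.808010
  p ← -2.120000 + (0.38/2)·(0.305280 + (-0.808010)) = -2.215519
s=0.280000, p=-2.215519:
  k1 = f(0.280000, -2.215519) = -0.893297
  k2 = f(0.660000, -2.554972) = -2.428245
  p ← -2.215519 + (0.38/2)·(-0.893297 + (-2.428245)) = -2.846612
s=0.660000, p=-2.846612:
  k1 = f(0.660000, -2.846612) = -2.705420
  k2 = f(1.040000, -3.874671) = -5.802708
  p ← -2.846612 + (0.38/2)·(-2.705420 + (-5.802708)) = -4.463156
p(1.04) ≈ -4.4632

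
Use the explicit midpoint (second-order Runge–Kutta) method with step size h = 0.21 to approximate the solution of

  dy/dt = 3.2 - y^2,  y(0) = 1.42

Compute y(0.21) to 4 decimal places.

Midpoint: k1 = f(t_n, y_n); k2 = f(t_n + h/2, y_n + (h/2)·k1); y_{n+1} = y_n + h·k2.
t=0.000000, y=1.420000:
  k1 = f(0.000000, 1.420000) = 1.183600
  k2 = f(0.105000, 1.544278) = 0.815205
  y ← 1.420000 + 0.21·0.815205 = 1.591193
y(0.21) ≈ 1.5912

1.5912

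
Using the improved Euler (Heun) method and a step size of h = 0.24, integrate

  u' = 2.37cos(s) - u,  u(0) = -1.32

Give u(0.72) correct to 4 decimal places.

Heun: k1 = f(s_n, u_n); k2 = f(s_n + h, u_n + h·k1); u_{n+1} = u_n + (h/2)·(k1 + k2).
s=0.000000, u=-1.320000:
  k1 = f(0.000000, -1.320000) = 3.690000
  k2 = f(0.240000, -0.434400) = 2.736471
  u ← -1.320000 + (0.24/2)·(3.690000 + 2.736471) = -0.548823
s=0.240000, u=-0.548823:
  k1 = f(0.240000, -0.548823) = 2.850894
  k2 = f(0.480000, 0.135391) = 1.966787
  u ← -0.548823 + (0.24/2)·(2.850894 + 1.966787) = 0.029298
s=0.480000, u=0.029298:
  k1 = f(0.480000, 0.029298) = 2.072880
  k2 = f(0.720000, 0.526789) = 1.254990
  u ← 0.029298 + (0.24/2)·(2.072880 + 1.254990) = 0.428643
u(0.72) ≈ 0.4286

0.4286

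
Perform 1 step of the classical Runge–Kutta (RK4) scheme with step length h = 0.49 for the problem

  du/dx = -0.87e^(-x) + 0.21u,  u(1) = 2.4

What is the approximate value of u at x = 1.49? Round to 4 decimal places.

RK4: k1 = f(x_n, u_n); k2 = f(x_n + h/2, u_n + (h/2)·k1); k3 = f(x_n + h/2, u_n + (h/2)·k2); k4 = f(x_n + h, u_n + h·k3); u_{n+1} = u_n + (h/6)·(k1 + 2k2 + 2k3 + k4).
x=1.000000, u=2.400000:
  k1 = f(1.000000, 2.400000) = 0.183945
  k2 = f(1.245000, 2.445066) = 0.262955
  k3 = f(1.245000, 2.464424) = 0.267020
  k4 = f(1.490000, 2.530840) = 0.335402
  u ← 2.400000 + (0.49/6)·(k1 + 2k2 + 2k3 + k4) = 2.528976
u(1.49) ≈ 2.5290

2.5290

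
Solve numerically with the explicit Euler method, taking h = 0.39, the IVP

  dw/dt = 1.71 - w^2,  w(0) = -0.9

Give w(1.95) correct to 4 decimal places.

1.3022

Euler: w_{n+1} = w_n + h·f(t_n, w_n).
t=0.000000, w=-0.900000: f=0.900000 → w ← -0.900000 + 0.39·0.900000 = -0.549000
t=0.390000, w=-0.549000: f=1.408599 → w ← -0.549000 + 0.39·1.408599 = 0.000354
t=0.780000, w=0.000354: f=1.710000 → w ← 0.000354 + 0.39·1.710000 = 0.667254
t=1.170000, w=0.667254: f=1.264773 → w ← 0.667254 + 0.39·1.264773 = 1.160515
t=1.560000, w=1.160515: f=0.363205 → w ← 1.160515 + 0.39·0.363205 = 1.302165
w(1.95) ≈ 1.3022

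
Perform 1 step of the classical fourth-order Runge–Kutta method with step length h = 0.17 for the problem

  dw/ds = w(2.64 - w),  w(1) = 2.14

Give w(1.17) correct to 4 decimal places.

2.2973

RK4: k1 = f(s_n, w_n); k2 = f(s_n + h/2, w_n + (h/2)·k1); k3 = f(s_n + h/2, w_n + (h/2)·k2); k4 = f(s_n + h, w_n + h·k3); w_{n+1} = w_n + (h/6)·(k1 + 2k2 + 2k3 + k4).
s=1.000000, w=2.140000:
  k1 = f(1.000000, 2.140000) = 1.070000
  k2 = f(1.085000, 2.230950) = 0.912570
  k3 = f(1.085000, 2.217568) = 0.936771
  k4 = f(1.170000, 2.299251) = 0.783467
  w ← 2.140000 + (0.17/6)·(k1 + 2k2 + 2k3 + k4) = 2.297311
w(1.17) ≈ 2.2973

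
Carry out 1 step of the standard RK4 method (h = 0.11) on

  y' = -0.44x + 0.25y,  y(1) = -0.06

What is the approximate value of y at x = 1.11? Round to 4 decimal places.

-0.1134

RK4: k1 = f(x_n, y_n); k2 = f(x_n + h/2, y_n + (h/2)·k1); k3 = f(x_n + h/2, y_n + (h/2)·k2); k4 = f(x_n + h, y_n + h·k3); y_{n+1} = y_n + (h/6)·(k1 + 2k2 + 2k3 + k4).
x=1.000000, y=-0.060000:
  k1 = f(1.000000, -0.060000) = -0.455000
  k2 = f(1.055000, -0.085025) = -0.485456
  k3 = f(1.055000, -0.086700) = -0.485875
  k4 = f(1.110000, -0.113446) = -0.516762
  y ← -0.060000 + (0.11/6)·(k1 + 2k2 + 2k3 + k4) = -0.113431
y(1.11) ≈ -0.1134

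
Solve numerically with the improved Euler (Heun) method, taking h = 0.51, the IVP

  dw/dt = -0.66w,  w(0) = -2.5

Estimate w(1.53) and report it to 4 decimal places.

Heun: k1 = f(t_n, w_n); k2 = f(t_n + h, w_n + h·k1); w_{n+1} = w_n + (h/2)·(k1 + k2).
t=0.000000, w=-2.500000:
  k1 = f(0.000000, -2.500000) = 1.650000
  k2 = f(0.510000, -1.658500) = 1.094610
  w ← -2.500000 + (0.51/2)·(1.650000 + 1.094610) = -1.800124
t=0.510000, w=-1.800124:
  k1 = f(0.510000, -1.800124) = 1.188082
  k2 = f(1.020000, -1.194203) = 0.788174
  w ← -1.800124 + (0.51/2)·(1.188082 + 0.788174) = -1.296179
t=1.020000, w=-1.296179:
  k1 = f(1.020000, -1.296179) = 0.855478
  k2 = f(1.530000, -0.859885) = 0.567524
  w ← -1.296179 + (0.51/2)·(0.855478 + 0.567524) = -0.933314
w(1.53) ≈ -0.9333

-0.9333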